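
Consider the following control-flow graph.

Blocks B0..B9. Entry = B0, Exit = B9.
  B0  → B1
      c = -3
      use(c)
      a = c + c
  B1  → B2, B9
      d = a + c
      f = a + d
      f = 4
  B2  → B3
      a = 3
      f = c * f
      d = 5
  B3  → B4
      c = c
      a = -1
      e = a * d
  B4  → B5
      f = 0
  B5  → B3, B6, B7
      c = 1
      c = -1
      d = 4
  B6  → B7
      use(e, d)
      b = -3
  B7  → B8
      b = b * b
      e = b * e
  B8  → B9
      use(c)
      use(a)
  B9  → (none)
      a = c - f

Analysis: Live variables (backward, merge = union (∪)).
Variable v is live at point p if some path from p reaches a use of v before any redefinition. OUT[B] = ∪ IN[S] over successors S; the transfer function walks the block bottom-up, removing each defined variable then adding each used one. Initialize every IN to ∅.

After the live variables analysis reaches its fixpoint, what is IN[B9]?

Answer: {c, f}

Derivation:
Fixpoint table:
  B0:   IN={b}   OUT={a, b, c}
  B1:   IN={a, b, c}   OUT={b, c, f}
  B2:   IN={b, c, f}   OUT={b, c, d}
  B3:   IN={b, c, d}   OUT={a, b, e}
  B4:   IN={a, b, e}   OUT={a, b, e, f}
  B5:   IN={a, b, e, f}   OUT={a, b, c, d, e, f}
  B6:   IN={a, c, d, e, f}   OUT={a, b, c, e, f}
  B7:   IN={a, b, c, e, f}   OUT={a, c, f}
  B8:   IN={a, c, f}   OUT={c, f}
  B9:   IN={c, f}   OUT={}

B9 is the boundary node: OUT[B9] = {}
Applying B9's transfer function to that OUT value gives IN[B9] (row B9 above).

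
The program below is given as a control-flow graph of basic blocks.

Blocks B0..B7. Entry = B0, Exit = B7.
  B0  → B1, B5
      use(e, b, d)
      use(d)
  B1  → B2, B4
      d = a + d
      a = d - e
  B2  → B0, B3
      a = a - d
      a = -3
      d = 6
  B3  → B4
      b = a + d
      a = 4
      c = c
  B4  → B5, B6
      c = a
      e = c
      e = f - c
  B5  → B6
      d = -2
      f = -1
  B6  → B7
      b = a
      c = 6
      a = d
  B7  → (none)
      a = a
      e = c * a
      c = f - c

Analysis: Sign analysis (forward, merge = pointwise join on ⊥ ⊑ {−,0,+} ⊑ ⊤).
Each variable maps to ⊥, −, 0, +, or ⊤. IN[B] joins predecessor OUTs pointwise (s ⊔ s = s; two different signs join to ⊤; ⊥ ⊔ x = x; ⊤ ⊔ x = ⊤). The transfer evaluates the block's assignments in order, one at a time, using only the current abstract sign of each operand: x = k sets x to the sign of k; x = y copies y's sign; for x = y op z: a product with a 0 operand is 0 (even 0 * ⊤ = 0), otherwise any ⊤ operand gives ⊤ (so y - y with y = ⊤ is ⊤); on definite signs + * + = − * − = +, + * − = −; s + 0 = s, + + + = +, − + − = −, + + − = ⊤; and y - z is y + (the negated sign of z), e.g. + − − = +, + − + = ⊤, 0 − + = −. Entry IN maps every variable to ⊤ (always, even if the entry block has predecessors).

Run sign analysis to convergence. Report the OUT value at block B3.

Answer: {a: +, b: ⊤, c: ⊤, d: +, e: ⊤, f: ⊤}

Working:
Fixpoint table:
  B0:   IN=(all ⊤)   OUT=(all ⊤)
  B1:   IN=(all ⊤)   OUT=(all ⊤)
  B2:   IN=(all ⊤)   OUT={a:-, d:+; rest ⊤}
  B3:   IN={a:-, d:+; rest ⊤}   OUT={a:+, d:+; rest ⊤}
  B4:   IN=(all ⊤)   OUT=(all ⊤)
  B5:   IN=(all ⊤)   OUT={d:-, f:-; rest ⊤}
  B6:   IN=(all ⊤)   OUT={c:+; rest ⊤}
  B7:   IN={c:+; rest ⊤}   OUT=(all ⊤)

Merge at B3: IN[B3] = OUT[B2] = {a: -, b: ⊤, c: ⊤, d: +, e: ⊤, f: ⊤}
Applying B3's transfer function to that IN value gives OUT[B3] (row B3 above).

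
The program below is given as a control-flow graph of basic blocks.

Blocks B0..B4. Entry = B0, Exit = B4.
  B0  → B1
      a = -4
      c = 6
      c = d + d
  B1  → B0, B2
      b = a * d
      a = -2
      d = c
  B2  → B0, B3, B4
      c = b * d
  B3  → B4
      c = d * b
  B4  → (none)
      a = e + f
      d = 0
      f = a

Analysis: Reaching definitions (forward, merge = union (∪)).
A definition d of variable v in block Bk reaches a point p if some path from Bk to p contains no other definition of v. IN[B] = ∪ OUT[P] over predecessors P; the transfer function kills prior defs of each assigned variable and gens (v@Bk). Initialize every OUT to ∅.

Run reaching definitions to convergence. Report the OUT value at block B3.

Per-block solution:
  B0:  IN={a@B1, b@B1, c@B0, c@B2, d@B1}  OUT={a@B0, b@B1, c@B0, d@B1}
  B1:  IN={a@B0, b@B1, c@B0, d@B1}  OUT={a@B1, b@B1, c@B0, d@B1}
  B2:  IN={a@B1, b@B1, c@B0, d@B1}  OUT={a@B1, b@B1, c@B2, d@B1}
  B3:  IN={a@B1, b@B1, c@B2, d@B1}  OUT={a@B1, b@B1, c@B3, d@B1}
  B4:  IN={a@B1, b@B1, c@B2, c@B3, d@B1}  OUT={a@B4, b@B1, c@B2, c@B3, d@B4, f@B4}

Merge at B3: IN[B3] = OUT[B2] = {a@B1, b@B1, c@B2, d@B1}
Applying B3's transfer function to that IN value gives OUT[B3] (row B3 above).

Answer: {a@B1, b@B1, c@B3, d@B1}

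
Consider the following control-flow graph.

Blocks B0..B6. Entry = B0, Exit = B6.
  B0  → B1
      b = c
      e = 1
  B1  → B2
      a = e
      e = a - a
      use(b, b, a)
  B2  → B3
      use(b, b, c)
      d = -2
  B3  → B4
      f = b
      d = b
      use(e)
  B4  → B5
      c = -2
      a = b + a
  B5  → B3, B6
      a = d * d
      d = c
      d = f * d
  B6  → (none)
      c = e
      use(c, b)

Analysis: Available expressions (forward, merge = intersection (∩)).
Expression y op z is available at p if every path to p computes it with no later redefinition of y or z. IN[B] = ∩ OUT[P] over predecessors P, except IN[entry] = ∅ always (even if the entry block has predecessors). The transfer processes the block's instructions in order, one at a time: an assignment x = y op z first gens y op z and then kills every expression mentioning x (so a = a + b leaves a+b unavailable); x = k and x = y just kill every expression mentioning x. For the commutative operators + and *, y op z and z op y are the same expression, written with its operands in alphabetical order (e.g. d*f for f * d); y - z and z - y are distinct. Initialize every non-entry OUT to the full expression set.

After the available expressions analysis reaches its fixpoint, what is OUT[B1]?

Fixpoint table:
  B0:   IN={}   OUT={}
  B1:   IN={}   OUT={a-a}
  B2:   IN={a-a}   OUT={a-a}
  B3:   IN={}   OUT={}
  B4:   IN={}   OUT={}
  B5:   IN={}   OUT={}
  B6:   IN={}   OUT={}

Merge at B1: IN[B1] = OUT[B0] = {}
Applying B1's transfer function to that IN value gives OUT[B1] (row B1 above).

Answer: {a-a}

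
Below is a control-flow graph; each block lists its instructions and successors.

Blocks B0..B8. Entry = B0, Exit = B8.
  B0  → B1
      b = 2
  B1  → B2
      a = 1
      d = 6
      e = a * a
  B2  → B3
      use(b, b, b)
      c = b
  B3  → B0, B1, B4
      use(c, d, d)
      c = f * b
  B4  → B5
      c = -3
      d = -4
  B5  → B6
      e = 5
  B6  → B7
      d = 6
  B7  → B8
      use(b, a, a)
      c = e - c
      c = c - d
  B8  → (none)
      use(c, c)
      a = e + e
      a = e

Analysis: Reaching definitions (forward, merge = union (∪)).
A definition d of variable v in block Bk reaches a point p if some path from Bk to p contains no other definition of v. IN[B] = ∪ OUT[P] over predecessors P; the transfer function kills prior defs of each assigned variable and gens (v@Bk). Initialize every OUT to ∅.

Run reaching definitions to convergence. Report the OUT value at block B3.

Per-block solution:
  B0: | IN={a@B1, b@B0, c@B3, d@B1, e@B1} | OUT={a@B1, b@B0, c@B3, d@B1, e@B1}
  B1: | IN={a@B1, b@B0, c@B3, d@B1, e@B1} | OUT={a@B1, b@B0, c@B3, d@B1, e@B1}
  B2: | IN={a@B1, b@B0, c@B3, d@B1, e@B1} | OUT={a@B1, b@B0, c@B2, d@B1, e@B1}
  B3: | IN={a@B1, b@B0, c@B2, d@B1, e@B1} | OUT={a@B1, b@B0, c@B3, d@B1, e@B1}
  B4: | IN={a@B1, b@B0, c@B3, d@B1, e@B1} | OUT={a@B1, b@B0, c@B4, d@B4, e@B1}
  B5: | IN={a@B1, b@B0, c@B4, d@B4, e@B1} | OUT={a@B1, b@B0, c@B4, d@B4, e@B5}
  B6: | IN={a@B1, b@B0, c@B4, d@B4, e@B5} | OUT={a@B1, b@B0, c@B4, d@B6, e@B5}
  B7: | IN={a@B1, b@B0, c@B4, d@B6, e@B5} | OUT={a@B1, b@B0, c@B7, d@B6, e@B5}
  B8: | IN={a@B1, b@B0, c@B7, d@B6, e@B5} | OUT={a@B8, b@B0, c@B7, d@B6, e@B5}

Merge at B3: IN[B3] = OUT[B2] = {a@B1, b@B0, c@B2, d@B1, e@B1}
Applying B3's transfer function to that IN value gives OUT[B3] (row B3 above).

Answer: {a@B1, b@B0, c@B3, d@B1, e@B1}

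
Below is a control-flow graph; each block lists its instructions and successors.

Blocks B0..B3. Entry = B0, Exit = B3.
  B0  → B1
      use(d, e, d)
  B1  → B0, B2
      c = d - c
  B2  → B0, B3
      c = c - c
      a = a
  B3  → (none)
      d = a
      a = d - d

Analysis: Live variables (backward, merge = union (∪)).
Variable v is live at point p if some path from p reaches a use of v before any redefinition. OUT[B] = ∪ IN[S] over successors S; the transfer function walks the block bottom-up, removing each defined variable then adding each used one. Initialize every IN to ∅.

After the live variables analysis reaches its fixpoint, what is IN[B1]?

Converged values:
  B0:  IN={a, c, d, e}  OUT={a, c, d, e}
  B1:  IN={a, c, d, e}  OUT={a, c, d, e}
  B2:  IN={a, c, d, e}  OUT={a, c, d, e}
  B3:  IN={a}  OUT={}

Merge at B1: OUT[B1] = IN[B0] ⊔ IN[B2] = {a, c, d, e}
Applying B1's transfer function to that OUT value gives IN[B1] (row B1 above).

Answer: {a, c, d, e}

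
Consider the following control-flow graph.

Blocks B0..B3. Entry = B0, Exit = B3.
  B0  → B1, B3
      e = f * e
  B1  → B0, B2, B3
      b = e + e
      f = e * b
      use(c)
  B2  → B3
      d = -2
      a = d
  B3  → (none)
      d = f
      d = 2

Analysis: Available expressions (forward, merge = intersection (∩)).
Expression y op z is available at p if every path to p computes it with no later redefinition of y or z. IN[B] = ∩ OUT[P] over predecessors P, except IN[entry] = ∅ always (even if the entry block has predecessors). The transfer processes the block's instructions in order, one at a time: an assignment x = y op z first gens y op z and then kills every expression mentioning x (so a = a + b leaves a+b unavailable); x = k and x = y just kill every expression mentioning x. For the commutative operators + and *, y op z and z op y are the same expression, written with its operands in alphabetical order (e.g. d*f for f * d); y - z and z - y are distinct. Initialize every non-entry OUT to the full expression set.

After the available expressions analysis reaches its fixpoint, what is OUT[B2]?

Answer: {b*e, e+e}

Working:
Fixpoint table:
  B0: | IN={} | OUT={}
  B1: | IN={} | OUT={b*e, e+e}
  B2: | IN={b*e, e+e} | OUT={b*e, e+e}
  B3: | IN={} | OUT={}

Merge at B2: IN[B2] = OUT[B1] = {b*e, e+e}
Applying B2's transfer function to that IN value gives OUT[B2] (row B2 above).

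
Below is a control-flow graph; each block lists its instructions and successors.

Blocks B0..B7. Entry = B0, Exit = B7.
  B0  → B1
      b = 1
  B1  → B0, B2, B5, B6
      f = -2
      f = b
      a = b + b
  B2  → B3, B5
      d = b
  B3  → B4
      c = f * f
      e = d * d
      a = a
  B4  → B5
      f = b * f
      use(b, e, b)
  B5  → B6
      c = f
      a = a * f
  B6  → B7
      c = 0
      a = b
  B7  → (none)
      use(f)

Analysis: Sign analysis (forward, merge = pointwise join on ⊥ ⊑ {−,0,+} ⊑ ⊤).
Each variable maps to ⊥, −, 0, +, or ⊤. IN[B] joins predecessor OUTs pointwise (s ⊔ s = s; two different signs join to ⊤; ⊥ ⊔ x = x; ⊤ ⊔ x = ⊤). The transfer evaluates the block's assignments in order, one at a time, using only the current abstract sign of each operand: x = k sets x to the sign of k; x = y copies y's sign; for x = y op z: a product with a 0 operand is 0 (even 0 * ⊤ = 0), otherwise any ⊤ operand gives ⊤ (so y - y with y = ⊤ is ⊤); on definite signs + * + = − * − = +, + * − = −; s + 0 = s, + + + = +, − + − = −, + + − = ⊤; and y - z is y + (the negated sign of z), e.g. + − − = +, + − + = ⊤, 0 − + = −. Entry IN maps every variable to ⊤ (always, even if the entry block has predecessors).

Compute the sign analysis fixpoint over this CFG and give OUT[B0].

Per-block solution:
  B0: | IN=(all ⊤) | OUT={b:+; rest ⊤}
  B1: | IN={b:+; rest ⊤} | OUT={a:+, b:+, f:+; rest ⊤}
  B2: | IN={a:+, b:+, f:+; rest ⊤} | OUT={a:+, b:+, d:+, f:+; rest ⊤}
  B3: | IN={a:+, b:+, d:+, f:+; rest ⊤} | OUT={a:+, b:+, c:+, d:+, e:+, f:+; rest ⊤}
  B4: | IN={a:+, b:+, c:+, d:+, e:+, f:+; rest ⊤} | OUT={a:+, b:+, c:+, d:+, e:+, f:+; rest ⊤}
  B5: | IN={a:+, b:+, f:+; rest ⊤} | OUT={a:+, b:+, c:+, f:+; rest ⊤}
  B6: | IN={a:+, b:+, f:+; rest ⊤} | OUT={a:+, b:+, c:0, f:+; rest ⊤}
  B7: | IN={a:+, b:+, c:0, f:+; rest ⊤} | OUT={a:+, b:+, c:0, f:+; rest ⊤}

Merge at B0 (entry node, so the boundary value (all ⊤) is joined with the incoming edge(s)): IN[B0] = (all ⊤) ⊔ OUT[B1] = {a: ⊤, b: ⊤, c: ⊤, d: ⊤, e: ⊤, f: ⊤}
Applying B0's transfer function to that IN value gives OUT[B0] (row B0 above).

Answer: {a: ⊤, b: +, c: ⊤, d: ⊤, e: ⊤, f: ⊤}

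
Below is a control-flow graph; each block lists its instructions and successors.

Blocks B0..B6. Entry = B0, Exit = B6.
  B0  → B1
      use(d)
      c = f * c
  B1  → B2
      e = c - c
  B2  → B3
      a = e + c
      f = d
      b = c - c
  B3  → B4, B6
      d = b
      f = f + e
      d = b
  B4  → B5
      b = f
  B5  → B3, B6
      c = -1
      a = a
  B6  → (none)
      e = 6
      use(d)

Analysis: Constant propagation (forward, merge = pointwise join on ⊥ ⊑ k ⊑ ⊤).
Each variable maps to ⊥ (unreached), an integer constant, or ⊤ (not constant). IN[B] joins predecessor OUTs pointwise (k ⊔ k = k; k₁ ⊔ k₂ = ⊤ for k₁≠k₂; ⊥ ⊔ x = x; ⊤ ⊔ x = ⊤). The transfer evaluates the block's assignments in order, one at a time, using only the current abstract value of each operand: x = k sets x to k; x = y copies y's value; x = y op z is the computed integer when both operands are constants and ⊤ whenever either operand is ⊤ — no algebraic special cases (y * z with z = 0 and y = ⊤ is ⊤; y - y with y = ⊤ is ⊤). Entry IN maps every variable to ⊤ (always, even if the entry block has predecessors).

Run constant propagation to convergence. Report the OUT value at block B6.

Answer: {a: ⊤, b: ⊤, c: ⊤, d: ⊤, e: 6, f: ⊤}

Derivation:
Fixpoint table:
  B0:   IN=(all ⊤)   OUT=(all ⊤)
  B1:   IN=(all ⊤)   OUT=(all ⊤)
  B2:   IN=(all ⊤)   OUT=(all ⊤)
  B3:   IN=(all ⊤)   OUT=(all ⊤)
  B4:   IN=(all ⊤)   OUT=(all ⊤)
  B5:   IN=(all ⊤)   OUT={c:-1; rest ⊤}
  B6:   IN=(all ⊤)   OUT={e:6; rest ⊤}

Merge at B6: IN[B6] = OUT[B3] ⊔ OUT[B5] = {a: ⊤, b: ⊤, c: ⊤, d: ⊤, e: ⊤, f: ⊤}
Applying B6's transfer function to that IN value gives OUT[B6] (row B6 above).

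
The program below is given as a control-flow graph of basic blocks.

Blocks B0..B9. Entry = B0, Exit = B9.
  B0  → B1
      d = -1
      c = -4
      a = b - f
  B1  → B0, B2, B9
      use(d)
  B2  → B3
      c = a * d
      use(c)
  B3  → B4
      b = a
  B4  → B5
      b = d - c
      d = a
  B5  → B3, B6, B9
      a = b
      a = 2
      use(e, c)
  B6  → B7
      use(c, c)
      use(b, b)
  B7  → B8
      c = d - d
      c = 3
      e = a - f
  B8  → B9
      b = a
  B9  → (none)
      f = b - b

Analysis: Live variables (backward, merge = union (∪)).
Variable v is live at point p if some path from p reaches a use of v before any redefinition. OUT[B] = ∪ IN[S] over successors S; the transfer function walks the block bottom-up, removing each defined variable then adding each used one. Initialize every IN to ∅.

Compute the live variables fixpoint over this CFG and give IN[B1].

Fixpoint table:
  B0:   IN={b, e, f}   OUT={a, b, d, e, f}
  B1:   IN={a, b, d, e, f}   OUT={a, b, d, e, f}
  B2:   IN={a, d, e, f}   OUT={a, c, d, e, f}
  B3:   IN={a, c, d, e, f}   OUT={a, c, d, e, f}
  B4:   IN={a, c, d, e, f}   OUT={b, c, d, e, f}
  B5:   IN={b, c, d, e, f}   OUT={a, b, c, d, e, f}
  B6:   IN={a, b, c, d, f}   OUT={a, d, f}
  B7:   IN={a, d, f}   OUT={a}
  B8:   IN={a}   OUT={b}
  B9:   IN={b}   OUT={}

Merge at B1: OUT[B1] = IN[B0] ⊔ IN[B2] ⊔ IN[B9] = {a, b, d, e, f}
Applying B1's transfer function to that OUT value gives IN[B1] (row B1 above).

Answer: {a, b, d, e, f}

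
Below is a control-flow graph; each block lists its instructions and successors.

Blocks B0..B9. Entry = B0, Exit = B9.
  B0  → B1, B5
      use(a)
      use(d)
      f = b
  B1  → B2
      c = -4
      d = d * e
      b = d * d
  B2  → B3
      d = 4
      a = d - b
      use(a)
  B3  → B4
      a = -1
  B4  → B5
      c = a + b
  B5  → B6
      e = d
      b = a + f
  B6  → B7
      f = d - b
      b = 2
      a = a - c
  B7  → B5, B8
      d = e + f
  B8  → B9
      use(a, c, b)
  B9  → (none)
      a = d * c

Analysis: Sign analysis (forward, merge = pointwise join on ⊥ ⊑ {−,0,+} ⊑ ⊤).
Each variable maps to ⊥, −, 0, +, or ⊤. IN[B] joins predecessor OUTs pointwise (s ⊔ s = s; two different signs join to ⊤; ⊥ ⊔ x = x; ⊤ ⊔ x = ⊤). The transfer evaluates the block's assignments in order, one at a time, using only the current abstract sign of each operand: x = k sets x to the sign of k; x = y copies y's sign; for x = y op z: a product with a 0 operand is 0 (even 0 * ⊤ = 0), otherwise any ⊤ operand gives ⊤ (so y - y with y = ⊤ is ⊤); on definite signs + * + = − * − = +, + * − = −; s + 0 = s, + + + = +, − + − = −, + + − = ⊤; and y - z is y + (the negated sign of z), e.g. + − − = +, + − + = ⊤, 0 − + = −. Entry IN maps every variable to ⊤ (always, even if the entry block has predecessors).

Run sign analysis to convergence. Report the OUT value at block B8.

Answer: {a: ⊤, b: +, c: ⊤, d: ⊤, e: ⊤, f: ⊤}

Trace:
Converged values:
  B0:  IN=(all ⊤)  OUT=(all ⊤)
  B1:  IN=(all ⊤)  OUT={c:-; rest ⊤}
  B2:  IN={c:-; rest ⊤}  OUT={c:-, d:+; rest ⊤}
  B3:  IN={c:-, d:+; rest ⊤}  OUT={a:-, c:-, d:+; rest ⊤}
  B4:  IN={a:-, c:-, d:+; rest ⊤}  OUT={a:-, d:+; rest ⊤}
  B5:  IN=(all ⊤)  OUT=(all ⊤)
  B6:  IN=(all ⊤)  OUT={b:+; rest ⊤}
  B7:  IN={b:+; rest ⊤}  OUT={b:+; rest ⊤}
  B8:  IN={b:+; rest ⊤}  OUT={b:+; rest ⊤}
  B9:  IN={b:+; rest ⊤}  OUT={b:+; rest ⊤}

Merge at B8: IN[B8] = OUT[B7] = {a: ⊤, b: +, c: ⊤, d: ⊤, e: ⊤, f: ⊤}
Applying B8's transfer function to that IN value gives OUT[B8] (row B8 above).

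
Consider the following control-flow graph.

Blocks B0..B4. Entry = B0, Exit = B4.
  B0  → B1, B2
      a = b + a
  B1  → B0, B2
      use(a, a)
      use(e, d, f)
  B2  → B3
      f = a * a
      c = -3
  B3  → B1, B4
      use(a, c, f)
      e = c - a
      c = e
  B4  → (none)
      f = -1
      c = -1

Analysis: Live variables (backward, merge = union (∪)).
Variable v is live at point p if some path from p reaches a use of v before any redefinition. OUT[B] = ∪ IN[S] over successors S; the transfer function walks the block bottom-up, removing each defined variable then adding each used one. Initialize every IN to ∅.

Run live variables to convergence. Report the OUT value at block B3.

Answer: {a, b, d, e, f}

Working:
Fixpoint table:
  B0:  IN={a, b, d, e, f}  OUT={a, b, d, e, f}
  B1:  IN={a, b, d, e, f}  OUT={a, b, d, e, f}
  B2:  IN={a, b, d}  OUT={a, b, c, d, f}
  B3:  IN={a, b, c, d, f}  OUT={a, b, d, e, f}
  B4:  IN={}  OUT={}

Merge at B3: OUT[B3] = IN[B1] ⊔ IN[B4] = {a, b, d, e, f}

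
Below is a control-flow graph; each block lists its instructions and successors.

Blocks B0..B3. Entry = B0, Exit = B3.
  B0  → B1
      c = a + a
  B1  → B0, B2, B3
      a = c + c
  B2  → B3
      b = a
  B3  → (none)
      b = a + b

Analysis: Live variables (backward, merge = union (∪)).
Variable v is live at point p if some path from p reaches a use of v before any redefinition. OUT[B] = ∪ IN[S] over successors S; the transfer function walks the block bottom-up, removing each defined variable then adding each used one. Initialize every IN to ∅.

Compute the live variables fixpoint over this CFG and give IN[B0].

Per-block solution:
  B0:  IN={a, b}  OUT={b, c}
  B1:  IN={b, c}  OUT={a, b}
  B2:  IN={a}  OUT={a, b}
  B3:  IN={a, b}  OUT={}

Merge at B0: OUT[B0] = IN[B1] = {b, c}
Applying B0's transfer function to that OUT value gives IN[B0] (row B0 above).

Answer: {a, b}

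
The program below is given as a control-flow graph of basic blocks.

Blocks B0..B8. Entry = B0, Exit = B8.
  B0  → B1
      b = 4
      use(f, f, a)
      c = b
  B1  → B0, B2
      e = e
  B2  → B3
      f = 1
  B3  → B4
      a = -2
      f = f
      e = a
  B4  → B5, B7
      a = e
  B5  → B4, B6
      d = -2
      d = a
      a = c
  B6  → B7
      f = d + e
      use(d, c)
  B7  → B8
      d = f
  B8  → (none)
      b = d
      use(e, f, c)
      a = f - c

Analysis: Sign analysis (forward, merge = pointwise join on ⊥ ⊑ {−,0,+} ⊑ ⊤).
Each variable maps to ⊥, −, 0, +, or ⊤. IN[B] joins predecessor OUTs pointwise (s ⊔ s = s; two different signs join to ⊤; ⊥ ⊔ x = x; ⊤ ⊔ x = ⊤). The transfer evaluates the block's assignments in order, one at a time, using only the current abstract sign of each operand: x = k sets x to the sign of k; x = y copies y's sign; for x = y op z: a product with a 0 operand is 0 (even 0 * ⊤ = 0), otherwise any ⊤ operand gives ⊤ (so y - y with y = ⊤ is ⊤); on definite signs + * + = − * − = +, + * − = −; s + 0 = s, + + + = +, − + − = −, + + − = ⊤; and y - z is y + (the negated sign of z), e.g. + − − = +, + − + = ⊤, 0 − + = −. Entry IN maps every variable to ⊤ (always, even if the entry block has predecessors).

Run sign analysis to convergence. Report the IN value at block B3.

Per-block solution:
  B0: | IN=(all ⊤) | OUT={b:+, c:+; rest ⊤}
  B1: | IN={b:+, c:+; rest ⊤} | OUT={b:+, c:+; rest ⊤}
  B2: | IN={b:+, c:+; rest ⊤} | OUT={b:+, c:+, f:+; rest ⊤}
  B3: | IN={b:+, c:+, f:+; rest ⊤} | OUT={a:-, b:+, c:+, e:-, f:+; rest ⊤}
  B4: | IN={b:+, c:+, e:-, f:+; rest ⊤} | OUT={a:-, b:+, c:+, e:-, f:+; rest ⊤}
  B5: | IN={a:-, b:+, c:+, e:-, f:+; rest ⊤} | OUT={a:+, b:+, c:+, d:-, e:-, f:+; rest ⊤}
  B6: | IN={a:+, b:+, c:+, d:-, e:-, f:+; rest ⊤} | OUT={a:+, b:+, c:+, d:-, e:-, f:-; rest ⊤}
  B7: | IN={b:+, c:+, e:-; rest ⊤} | OUT={b:+, c:+, e:-; rest ⊤}
  B8: | IN={b:+, c:+, e:-; rest ⊤} | OUT={c:+, e:-; rest ⊤}

Merge at B3: IN[B3] = OUT[B2] = {a: ⊤, b: +, c: +, d: ⊤, e: ⊤, f: +}

Answer: {a: ⊤, b: +, c: +, d: ⊤, e: ⊤, f: +}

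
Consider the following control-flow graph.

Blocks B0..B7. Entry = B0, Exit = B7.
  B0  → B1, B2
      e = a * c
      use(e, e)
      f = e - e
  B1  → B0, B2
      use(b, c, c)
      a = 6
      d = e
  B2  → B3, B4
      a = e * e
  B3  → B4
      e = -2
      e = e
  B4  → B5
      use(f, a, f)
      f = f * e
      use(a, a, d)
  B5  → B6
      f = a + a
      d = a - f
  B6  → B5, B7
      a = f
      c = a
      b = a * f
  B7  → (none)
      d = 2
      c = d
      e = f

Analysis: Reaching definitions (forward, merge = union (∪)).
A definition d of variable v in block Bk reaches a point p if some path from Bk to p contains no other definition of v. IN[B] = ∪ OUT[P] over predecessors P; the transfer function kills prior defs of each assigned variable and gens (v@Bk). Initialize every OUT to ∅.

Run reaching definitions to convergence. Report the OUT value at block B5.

Fixpoint table:
  B0: | IN={a@B1, d@B1, e@B0, f@B0} | OUT={a@B1, d@B1, e@B0, f@B0}
  B1: | IN={a@B1, d@B1, e@B0, f@B0} | OUT={a@B1, d@B1, e@B0, f@B0}
  B2: | IN={a@B1, d@B1, e@B0, f@B0} | OUT={a@B2, d@B1, e@B0, f@B0}
  B3: | IN={a@B2, d@B1, e@B0, f@B0} | OUT={a@B2, d@B1, e@B3, f@B0}
  B4: | IN={a@B2, d@B1, e@B0, e@B3, f@B0} | OUT={a@B2, d@B1, e@B0, e@B3, f@B4}
  B5: | IN={a@B2, a@B6, b@B6, c@B6, d@B1, d@B5, e@B0, e@B3, f@B4, f@B5} | OUT={a@B2, a@B6, b@B6, c@B6, d@B5, e@B0, e@B3, f@B5}
  B6: | IN={a@B2, a@B6, b@B6, c@B6, d@B5, e@B0, e@B3, f@B5} | OUT={a@B6, b@B6, c@B6, d@B5, e@B0, e@B3, f@B5}
  B7: | IN={a@B6, b@B6, c@B6, d@B5, e@B0, e@B3, f@B5} | OUT={a@B6, b@B6, c@B7, d@B7, e@B7, f@B5}

Merge at B5: IN[B5] = OUT[B4] ⊔ OUT[B6] = {a@B2, a@B6, b@B6, c@B6, d@B1, d@B5, e@B0, e@B3, f@B4, f@B5}
Applying B5's transfer function to that IN value gives OUT[B5] (row B5 above).

Answer: {a@B2, a@B6, b@B6, c@B6, d@B5, e@B0, e@B3, f@B5}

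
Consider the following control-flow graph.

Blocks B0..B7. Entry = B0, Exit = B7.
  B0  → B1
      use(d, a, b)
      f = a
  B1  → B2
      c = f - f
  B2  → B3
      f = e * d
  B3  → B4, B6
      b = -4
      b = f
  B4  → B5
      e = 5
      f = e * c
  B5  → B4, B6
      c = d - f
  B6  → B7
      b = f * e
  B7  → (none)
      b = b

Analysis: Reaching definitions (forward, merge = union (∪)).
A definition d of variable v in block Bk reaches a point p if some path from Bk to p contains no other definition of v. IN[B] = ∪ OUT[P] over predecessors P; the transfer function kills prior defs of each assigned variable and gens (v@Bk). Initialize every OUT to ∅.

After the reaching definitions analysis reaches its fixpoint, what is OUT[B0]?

Answer: {f@B0}

Derivation:
Converged values:
  B0: | IN={} | OUT={f@B0}
  B1: | IN={f@B0} | OUT={c@B1, f@B0}
  B2: | IN={c@B1, f@B0} | OUT={c@B1, f@B2}
  B3: | IN={c@B1, f@B2} | OUT={b@B3, c@B1, f@B2}
  B4: | IN={b@B3, c@B1, c@B5, e@B4, f@B2, f@B4} | OUT={b@B3, c@B1, c@B5, e@B4, f@B4}
  B5: | IN={b@B3, c@B1, c@B5, e@B4, f@B4} | OUT={b@B3, c@B5, e@B4, f@B4}
  B6: | IN={b@B3, c@B1, c@B5, e@B4, f@B2, f@B4} | OUT={b@B6, c@B1, c@B5, e@B4, f@B2, f@B4}
  B7: | IN={b@B6, c@B1, c@B5, e@B4, f@B2, f@B4} | OUT={b@B7, c@B1, c@B5, e@B4, f@B2, f@B4}

B0 is the boundary node: IN[B0] = {}
Applying B0's transfer function to that IN value gives OUT[B0] (row B0 above).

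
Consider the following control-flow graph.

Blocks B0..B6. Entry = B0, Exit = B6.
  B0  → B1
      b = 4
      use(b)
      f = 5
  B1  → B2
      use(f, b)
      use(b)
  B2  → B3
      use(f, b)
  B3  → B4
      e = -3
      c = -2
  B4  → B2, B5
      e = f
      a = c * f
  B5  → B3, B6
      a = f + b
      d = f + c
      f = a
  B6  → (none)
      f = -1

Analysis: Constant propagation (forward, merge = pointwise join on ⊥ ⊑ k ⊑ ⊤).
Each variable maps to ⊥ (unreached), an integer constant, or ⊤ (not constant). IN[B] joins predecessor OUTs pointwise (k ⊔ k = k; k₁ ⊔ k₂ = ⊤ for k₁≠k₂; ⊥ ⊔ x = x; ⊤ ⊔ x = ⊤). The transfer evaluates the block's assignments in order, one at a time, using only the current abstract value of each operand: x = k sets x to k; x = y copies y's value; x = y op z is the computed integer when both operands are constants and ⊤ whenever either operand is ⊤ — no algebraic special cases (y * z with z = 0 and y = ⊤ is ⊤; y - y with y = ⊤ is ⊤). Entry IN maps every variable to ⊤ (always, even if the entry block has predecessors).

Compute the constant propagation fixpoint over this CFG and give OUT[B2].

Answer: {a: ⊤, b: 4, c: ⊤, d: ⊤, e: ⊤, f: ⊤}

Working:
Per-block solution:
  B0:   IN=(all ⊤)   OUT={b:4, f:5; rest ⊤}
  B1:   IN={b:4, f:5; rest ⊤}   OUT={b:4, f:5; rest ⊤}
  B2:   IN={b:4; rest ⊤}   OUT={b:4; rest ⊤}
  B3:   IN={b:4; rest ⊤}   OUT={b:4, c:-2, e:-3; rest ⊤}
  B4:   IN={b:4, c:-2, e:-3; rest ⊤}   OUT={b:4, c:-2; rest ⊤}
  B5:   IN={b:4, c:-2; rest ⊤}   OUT={b:4, c:-2; rest ⊤}
  B6:   IN={b:4, c:-2; rest ⊤}   OUT={b:4, c:-2, f:-1; rest ⊤}

Merge at B2: IN[B2] = OUT[B1] ⊔ OUT[B4] = {a: ⊤, b: 4, c: ⊤, d: ⊤, e: ⊤, f: ⊤}
Applying B2's transfer function to that IN value gives OUT[B2] (row B2 above).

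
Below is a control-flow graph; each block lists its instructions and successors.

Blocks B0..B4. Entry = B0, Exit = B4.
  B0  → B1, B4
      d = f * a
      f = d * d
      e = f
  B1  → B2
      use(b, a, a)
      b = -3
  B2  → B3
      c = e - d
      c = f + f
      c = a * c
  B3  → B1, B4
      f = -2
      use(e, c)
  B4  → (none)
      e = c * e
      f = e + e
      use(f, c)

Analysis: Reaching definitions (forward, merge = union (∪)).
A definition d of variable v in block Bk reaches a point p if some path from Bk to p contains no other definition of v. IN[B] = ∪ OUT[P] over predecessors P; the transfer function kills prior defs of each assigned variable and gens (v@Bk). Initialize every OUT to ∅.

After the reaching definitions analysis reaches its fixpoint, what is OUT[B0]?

Per-block solution:
  B0: | IN={} | OUT={d@B0, e@B0, f@B0}
  B1: | IN={b@B1, c@B2, d@B0, e@B0, f@B0, f@B3} | OUT={b@B1, c@B2, d@B0, e@B0, f@B0, f@B3}
  B2: | IN={b@B1, c@B2, d@B0, e@B0, f@B0, f@B3} | OUT={b@B1, c@B2, d@B0, e@B0, f@B0, f@B3}
  B3: | IN={b@B1, c@B2, d@B0, e@B0, f@B0, f@B3} | OUT={b@B1, c@B2, d@B0, e@B0, f@B3}
  B4: | IN={b@B1, c@B2, d@B0, e@B0, f@B0, f@B3} | OUT={b@B1, c@B2, d@B0, e@B4, f@B4}

B0 is the boundary node: IN[B0] = {}
Applying B0's transfer function to that IN value gives OUT[B0] (row B0 above).

Answer: {d@B0, e@B0, f@B0}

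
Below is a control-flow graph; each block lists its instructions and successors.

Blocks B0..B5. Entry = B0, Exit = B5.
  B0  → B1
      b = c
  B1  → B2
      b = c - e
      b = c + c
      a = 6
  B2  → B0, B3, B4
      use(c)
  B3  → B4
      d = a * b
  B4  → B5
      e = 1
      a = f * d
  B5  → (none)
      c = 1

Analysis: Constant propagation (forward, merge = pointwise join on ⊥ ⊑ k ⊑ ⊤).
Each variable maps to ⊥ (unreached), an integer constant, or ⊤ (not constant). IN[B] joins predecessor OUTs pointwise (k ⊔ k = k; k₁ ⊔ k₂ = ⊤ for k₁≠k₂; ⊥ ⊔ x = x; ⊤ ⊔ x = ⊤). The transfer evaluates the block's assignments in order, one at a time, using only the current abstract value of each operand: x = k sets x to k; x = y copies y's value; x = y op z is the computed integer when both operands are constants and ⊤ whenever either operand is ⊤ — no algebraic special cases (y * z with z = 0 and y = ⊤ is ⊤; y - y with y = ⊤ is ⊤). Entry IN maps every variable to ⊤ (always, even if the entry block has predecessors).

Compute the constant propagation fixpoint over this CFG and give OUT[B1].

Answer: {a: 6, b: ⊤, c: ⊤, d: ⊤, e: ⊤, f: ⊤}

Trace:
Per-block solution:
  B0:   IN=(all ⊤)   OUT=(all ⊤)
  B1:   IN=(all ⊤)   OUT={a:6; rest ⊤}
  B2:   IN={a:6; rest ⊤}   OUT={a:6; rest ⊤}
  B3:   IN={a:6; rest ⊤}   OUT={a:6; rest ⊤}
  B4:   IN={a:6; rest ⊤}   OUT={e:1; rest ⊤}
  B5:   IN={e:1; rest ⊤}   OUT={c:1, e:1; rest ⊤}

Merge at B1: IN[B1] = OUT[B0] = {a: ⊤, b: ⊤, c: ⊤, d: ⊤, e: ⊤, f: ⊤}
Applying B1's transfer function to that IN value gives OUT[B1] (row B1 above).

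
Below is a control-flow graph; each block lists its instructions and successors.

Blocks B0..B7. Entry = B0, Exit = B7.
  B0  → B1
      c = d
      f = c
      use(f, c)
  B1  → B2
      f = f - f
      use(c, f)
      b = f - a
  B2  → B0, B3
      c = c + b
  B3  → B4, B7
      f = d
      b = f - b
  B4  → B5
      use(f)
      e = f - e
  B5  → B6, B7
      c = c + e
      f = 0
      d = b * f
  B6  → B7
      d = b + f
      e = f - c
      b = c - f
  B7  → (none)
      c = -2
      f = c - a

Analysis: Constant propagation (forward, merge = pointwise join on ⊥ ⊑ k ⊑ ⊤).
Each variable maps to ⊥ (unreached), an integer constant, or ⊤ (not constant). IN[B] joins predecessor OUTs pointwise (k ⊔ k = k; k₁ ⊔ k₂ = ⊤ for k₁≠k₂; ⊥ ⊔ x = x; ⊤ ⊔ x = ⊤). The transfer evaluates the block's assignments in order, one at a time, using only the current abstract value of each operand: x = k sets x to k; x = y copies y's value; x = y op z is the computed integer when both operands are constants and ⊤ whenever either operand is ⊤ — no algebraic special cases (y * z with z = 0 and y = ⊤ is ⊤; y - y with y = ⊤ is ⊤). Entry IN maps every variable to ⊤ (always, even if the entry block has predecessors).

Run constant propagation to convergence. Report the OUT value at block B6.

Answer: {a: ⊤, b: ⊤, c: ⊤, d: ⊤, e: ⊤, f: 0}

Working:
Fixpoint table:
  B0:   IN=(all ⊤)   OUT=(all ⊤)
  B1:   IN=(all ⊤)   OUT=(all ⊤)
  B2:   IN=(all ⊤)   OUT=(all ⊤)
  B3:   IN=(all ⊤)   OUT=(all ⊤)
  B4:   IN=(all ⊤)   OUT=(all ⊤)
  B5:   IN=(all ⊤)   OUT={f:0; rest ⊤}
  B6:   IN={f:0; rest ⊤}   OUT={f:0; rest ⊤}
  B7:   IN=(all ⊤)   OUT={c:-2; rest ⊤}

Merge at B6: IN[B6] = OUT[B5] = {a: ⊤, b: ⊤, c: ⊤, d: ⊤, e: ⊤, f: 0}
Applying B6's transfer function to that IN value gives OUT[B6] (row B6 above).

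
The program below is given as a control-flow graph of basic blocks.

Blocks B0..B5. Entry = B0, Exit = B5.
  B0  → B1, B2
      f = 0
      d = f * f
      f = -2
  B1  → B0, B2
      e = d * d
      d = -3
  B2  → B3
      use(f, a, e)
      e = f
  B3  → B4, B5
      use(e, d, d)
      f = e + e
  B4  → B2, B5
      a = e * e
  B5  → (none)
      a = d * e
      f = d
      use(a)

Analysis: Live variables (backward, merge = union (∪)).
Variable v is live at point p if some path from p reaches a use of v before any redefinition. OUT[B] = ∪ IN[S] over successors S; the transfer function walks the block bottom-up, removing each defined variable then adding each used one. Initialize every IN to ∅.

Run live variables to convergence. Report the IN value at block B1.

Answer: {a, d, f}

Trace:
Per-block solution:
  B0:  IN={a, e}  OUT={a, d, e, f}
  B1:  IN={a, d, f}  OUT={a, d, e, f}
  B2:  IN={a, d, e, f}  OUT={d, e}
  B3:  IN={d, e}  OUT={d, e, f}
  B4:  IN={d, e, f}  OUT={a, d, e, f}
  B5:  IN={d, e}  OUT={}

Merge at B1: OUT[B1] = IN[B0] ⊔ IN[B2] = {a, d, e, f}
Applying B1's transfer function to that OUT value gives IN[B1] (row B1 above).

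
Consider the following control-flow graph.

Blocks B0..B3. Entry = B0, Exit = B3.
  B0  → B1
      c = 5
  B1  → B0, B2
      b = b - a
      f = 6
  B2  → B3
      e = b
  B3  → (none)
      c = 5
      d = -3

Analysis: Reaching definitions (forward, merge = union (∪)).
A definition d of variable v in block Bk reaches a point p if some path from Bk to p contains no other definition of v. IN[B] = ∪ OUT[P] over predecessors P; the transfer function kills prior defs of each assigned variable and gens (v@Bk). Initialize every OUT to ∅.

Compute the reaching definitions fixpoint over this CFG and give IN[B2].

Converged values:
  B0: | IN={b@B1, c@B0, f@B1} | OUT={b@B1, c@B0, f@B1}
  B1: | IN={b@B1, c@B0, f@B1} | OUT={b@B1, c@B0, f@B1}
  B2: | IN={b@B1, c@B0, f@B1} | OUT={b@B1, c@B0, e@B2, f@B1}
  B3: | IN={b@B1, c@B0, e@B2, f@B1} | OUT={b@B1, c@B3, d@B3, e@B2, f@B1}

Merge at B2: IN[B2] = OUT[B1] = {b@B1, c@B0, f@B1}

Answer: {b@B1, c@B0, f@B1}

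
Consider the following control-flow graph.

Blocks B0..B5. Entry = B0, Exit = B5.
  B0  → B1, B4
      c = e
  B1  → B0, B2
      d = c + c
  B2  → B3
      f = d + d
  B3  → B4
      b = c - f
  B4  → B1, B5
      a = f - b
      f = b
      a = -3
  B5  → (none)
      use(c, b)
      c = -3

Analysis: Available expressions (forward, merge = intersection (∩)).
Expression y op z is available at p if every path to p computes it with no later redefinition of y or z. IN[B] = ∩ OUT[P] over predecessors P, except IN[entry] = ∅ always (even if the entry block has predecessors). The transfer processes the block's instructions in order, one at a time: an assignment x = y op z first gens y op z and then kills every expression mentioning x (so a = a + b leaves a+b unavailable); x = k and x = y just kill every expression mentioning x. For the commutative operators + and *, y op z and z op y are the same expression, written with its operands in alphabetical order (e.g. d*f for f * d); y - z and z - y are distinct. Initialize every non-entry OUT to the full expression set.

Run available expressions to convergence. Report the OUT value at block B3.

Converged values:
  B0: | IN={} | OUT={}
  B1: | IN={} | OUT={c+c}
  B2: | IN={c+c} | OUT={c+c, d+d}
  B3: | IN={c+c, d+d} | OUT={c+c, c-f, d+d}
  B4: | IN={} | OUT={}
  B5: | IN={} | OUT={}

Merge at B3: IN[B3] = OUT[B2] = {c+c, d+d}
Applying B3's transfer function to that IN value gives OUT[B3] (row B3 above).

Answer: {c+c, c-f, d+d}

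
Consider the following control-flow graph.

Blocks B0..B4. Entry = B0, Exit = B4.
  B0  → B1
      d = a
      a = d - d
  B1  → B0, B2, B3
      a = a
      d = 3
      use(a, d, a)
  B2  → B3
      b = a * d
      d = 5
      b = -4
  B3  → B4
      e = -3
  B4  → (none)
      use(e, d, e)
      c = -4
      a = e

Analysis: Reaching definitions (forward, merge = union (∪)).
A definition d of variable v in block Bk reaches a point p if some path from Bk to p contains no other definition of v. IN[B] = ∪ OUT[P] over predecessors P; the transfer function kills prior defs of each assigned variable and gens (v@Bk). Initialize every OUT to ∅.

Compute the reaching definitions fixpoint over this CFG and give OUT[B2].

Answer: {a@B1, b@B2, d@B2}

Derivation:
Converged values:
  B0:   IN={a@B1, d@B1}   OUT={a@B0, d@B0}
  B1:   IN={a@B0, d@B0}   OUT={a@B1, d@B1}
  B2:   IN={a@B1, d@B1}   OUT={a@B1, b@B2, d@B2}
  B3:   IN={a@B1, b@B2, d@B1, d@B2}   OUT={a@B1, b@B2, d@B1, d@B2, e@B3}
  B4:   IN={a@B1, b@B2, d@B1, d@B2, e@B3}   OUT={a@B4, b@B2, c@B4, d@B1, d@B2, e@B3}

Merge at B2: IN[B2] = OUT[B1] = {a@B1, d@B1}
Applying B2's transfer function to that IN value gives OUT[B2] (row B2 above).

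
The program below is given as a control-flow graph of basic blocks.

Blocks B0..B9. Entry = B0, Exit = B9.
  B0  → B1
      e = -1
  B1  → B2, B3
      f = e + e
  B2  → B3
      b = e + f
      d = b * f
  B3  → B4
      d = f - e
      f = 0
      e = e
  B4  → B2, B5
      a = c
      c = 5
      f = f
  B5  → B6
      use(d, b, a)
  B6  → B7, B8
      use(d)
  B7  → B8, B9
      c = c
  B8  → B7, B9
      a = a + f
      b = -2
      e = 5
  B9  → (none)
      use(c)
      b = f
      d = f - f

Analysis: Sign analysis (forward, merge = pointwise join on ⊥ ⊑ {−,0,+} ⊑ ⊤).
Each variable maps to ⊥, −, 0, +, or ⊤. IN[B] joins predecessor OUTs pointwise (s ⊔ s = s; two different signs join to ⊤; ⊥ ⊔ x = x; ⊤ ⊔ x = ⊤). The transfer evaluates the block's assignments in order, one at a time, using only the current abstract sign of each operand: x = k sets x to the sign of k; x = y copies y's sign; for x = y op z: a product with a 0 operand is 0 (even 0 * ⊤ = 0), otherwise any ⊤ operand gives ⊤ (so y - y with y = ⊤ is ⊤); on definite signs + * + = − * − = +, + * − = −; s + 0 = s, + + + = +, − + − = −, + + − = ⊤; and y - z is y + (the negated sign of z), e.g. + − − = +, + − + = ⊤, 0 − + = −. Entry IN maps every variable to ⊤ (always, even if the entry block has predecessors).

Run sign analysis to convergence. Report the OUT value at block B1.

Fixpoint table:
  B0:  IN=(all ⊤)  OUT={e:-; rest ⊤}
  B1:  IN={e:-; rest ⊤}  OUT={e:-, f:-; rest ⊤}
  B2:  IN={e:-; rest ⊤}  OUT={e:-; rest ⊤}
  B3:  IN={e:-; rest ⊤}  OUT={e:-, f:0; rest ⊤}
  B4:  IN={e:-, f:0; rest ⊤}  OUT={c:+, e:-, f:0; rest ⊤}
  B5:  IN={c:+, e:-, f:0; rest ⊤}  OUT={c:+, e:-, f:0; rest ⊤}
  B6:  IN={c:+, e:-, f:0; rest ⊤}  OUT={c:+, e:-, f:0; rest ⊤}
  B7:  IN={c:+, f:0; rest ⊤}  OUT={c:+, f:0; rest ⊤}
  B8:  IN={c:+, f:0; rest ⊤}  OUT={b:-, c:+, e:+, f:0; rest ⊤}
  B9:  IN={c:+, f:0; rest ⊤}  OUT={b:0, c:+, d:0, f:0; rest ⊤}

Merge at B1: IN[B1] = OUT[B0] = {a: ⊤, b: ⊤, c: ⊤, d: ⊤, e: -, f: ⊤}
Applying B1's transfer function to that IN value gives OUT[B1] (row B1 above).

Answer: {a: ⊤, b: ⊤, c: ⊤, d: ⊤, e: -, f: -}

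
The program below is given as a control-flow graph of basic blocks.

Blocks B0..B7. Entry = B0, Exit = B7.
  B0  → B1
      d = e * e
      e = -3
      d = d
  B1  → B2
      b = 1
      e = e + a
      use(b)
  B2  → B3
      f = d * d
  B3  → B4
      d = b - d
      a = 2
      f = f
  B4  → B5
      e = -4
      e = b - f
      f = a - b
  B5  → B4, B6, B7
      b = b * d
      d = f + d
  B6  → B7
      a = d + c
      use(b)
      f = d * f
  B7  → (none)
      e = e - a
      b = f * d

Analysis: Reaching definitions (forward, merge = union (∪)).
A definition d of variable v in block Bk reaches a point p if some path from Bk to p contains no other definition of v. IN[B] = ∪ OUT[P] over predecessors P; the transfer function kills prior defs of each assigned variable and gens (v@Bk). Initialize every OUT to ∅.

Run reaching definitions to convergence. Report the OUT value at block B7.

Answer: {a@B3, a@B6, b@B7, d@B5, e@B7, f@B4, f@B6}

Working:
Per-block solution:
  B0:   IN={}   OUT={d@B0, e@B0}
  B1:   IN={d@B0, e@B0}   OUT={b@B1, d@B0, e@B1}
  B2:   IN={b@B1, d@B0, e@B1}   OUT={b@B1, d@B0, e@B1, f@B2}
  B3:   IN={b@B1, d@B0, e@B1, f@B2}   OUT={a@B3, b@B1, d@B3, e@B1, f@B3}
  B4:   IN={a@B3, b@B1, b@B5, d@B3, d@B5, e@B1, e@B4, f@B3, f@B4}   OUT={a@B3, b@B1, b@B5, d@B3, d@B5, e@B4, f@B4}
  B5:   IN={a@B3, b@B1, b@B5, d@B3, d@B5, e@B4, f@B4}   OUT={a@B3, b@B5, d@B5, e@B4, f@B4}
  B6:   IN={a@B3, b@B5, d@B5, e@B4, f@B4}   OUT={a@B6, b@B5, d@B5, e@B4, f@B6}
  B7:   IN={a@B3, a@B6, b@B5, d@B5, e@B4, f@B4, f@B6}   OUT={a@B3, a@B6, b@B7, d@B5, e@B7, f@B4, f@B6}

Merge at B7: IN[B7] = OUT[B5] ⊔ OUT[B6] = {a@B3, a@B6, b@B5, d@B5, e@B4, f@B4, f@B6}
Applying B7's transfer function to that IN value gives OUT[B7] (row B7 above).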